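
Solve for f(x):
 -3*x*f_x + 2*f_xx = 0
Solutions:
 f(x) = C1 + C2*erfi(sqrt(3)*x/2)


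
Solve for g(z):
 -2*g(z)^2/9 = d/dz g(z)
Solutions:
 g(z) = 9/(C1 + 2*z)


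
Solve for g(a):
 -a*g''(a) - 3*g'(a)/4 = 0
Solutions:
 g(a) = C1 + C2*a^(1/4)


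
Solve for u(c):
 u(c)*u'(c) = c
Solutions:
 u(c) = -sqrt(C1 + c^2)
 u(c) = sqrt(C1 + c^2)


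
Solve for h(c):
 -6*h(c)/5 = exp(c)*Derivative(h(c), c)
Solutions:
 h(c) = C1*exp(6*exp(-c)/5)


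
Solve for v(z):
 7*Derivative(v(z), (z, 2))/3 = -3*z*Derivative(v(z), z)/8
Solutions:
 v(z) = C1 + C2*erf(3*sqrt(7)*z/28)


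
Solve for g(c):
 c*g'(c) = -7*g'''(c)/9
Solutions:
 g(c) = C1 + Integral(C2*airyai(-21^(2/3)*c/7) + C3*airybi(-21^(2/3)*c/7), c)


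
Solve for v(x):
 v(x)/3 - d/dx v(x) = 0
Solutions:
 v(x) = C1*exp(x/3)


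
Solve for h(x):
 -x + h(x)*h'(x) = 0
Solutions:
 h(x) = -sqrt(C1 + x^2)
 h(x) = sqrt(C1 + x^2)


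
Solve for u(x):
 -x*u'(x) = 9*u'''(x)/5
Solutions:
 u(x) = C1 + Integral(C2*airyai(-15^(1/3)*x/3) + C3*airybi(-15^(1/3)*x/3), x)


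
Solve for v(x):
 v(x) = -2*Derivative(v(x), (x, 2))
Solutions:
 v(x) = C1*sin(sqrt(2)*x/2) + C2*cos(sqrt(2)*x/2)


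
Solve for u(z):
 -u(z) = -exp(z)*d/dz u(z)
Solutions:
 u(z) = C1*exp(-exp(-z))


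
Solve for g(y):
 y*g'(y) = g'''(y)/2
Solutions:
 g(y) = C1 + Integral(C2*airyai(2^(1/3)*y) + C3*airybi(2^(1/3)*y), y)


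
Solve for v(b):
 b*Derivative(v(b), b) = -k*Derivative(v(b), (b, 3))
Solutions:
 v(b) = C1 + Integral(C2*airyai(b*(-1/k)^(1/3)) + C3*airybi(b*(-1/k)^(1/3)), b)


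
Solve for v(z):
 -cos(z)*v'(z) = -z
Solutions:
 v(z) = C1 + Integral(z/cos(z), z)


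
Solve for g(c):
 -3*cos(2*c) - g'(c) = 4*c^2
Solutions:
 g(c) = C1 - 4*c^3/3 - 3*sin(2*c)/2


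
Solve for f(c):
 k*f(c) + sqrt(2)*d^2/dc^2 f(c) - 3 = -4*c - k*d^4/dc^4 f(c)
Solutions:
 f(c) = C1*exp(-2^(3/4)*c*sqrt((-sqrt(1 - 2*k^2) - 1)/k)/2) + C2*exp(2^(3/4)*c*sqrt((-sqrt(1 - 2*k^2) - 1)/k)/2) + C3*exp(-2^(3/4)*c*sqrt((sqrt(1 - 2*k^2) - 1)/k)/2) + C4*exp(2^(3/4)*c*sqrt((sqrt(1 - 2*k^2) - 1)/k)/2) - 4*c/k + 3/k


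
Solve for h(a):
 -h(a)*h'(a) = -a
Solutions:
 h(a) = -sqrt(C1 + a^2)
 h(a) = sqrt(C1 + a^2)


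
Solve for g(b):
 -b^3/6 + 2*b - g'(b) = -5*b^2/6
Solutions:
 g(b) = C1 - b^4/24 + 5*b^3/18 + b^2


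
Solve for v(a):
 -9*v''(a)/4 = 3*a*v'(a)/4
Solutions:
 v(a) = C1 + C2*erf(sqrt(6)*a/6)


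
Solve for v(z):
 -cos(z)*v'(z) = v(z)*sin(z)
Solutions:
 v(z) = C1*cos(z)


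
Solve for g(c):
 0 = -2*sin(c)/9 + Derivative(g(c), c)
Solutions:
 g(c) = C1 - 2*cos(c)/9


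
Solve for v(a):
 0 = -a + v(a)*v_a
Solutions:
 v(a) = -sqrt(C1 + a^2)
 v(a) = sqrt(C1 + a^2)


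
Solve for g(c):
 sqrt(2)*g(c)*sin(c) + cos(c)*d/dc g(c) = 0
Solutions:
 g(c) = C1*cos(c)^(sqrt(2))


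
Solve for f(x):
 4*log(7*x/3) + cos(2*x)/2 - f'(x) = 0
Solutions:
 f(x) = C1 + 4*x*log(x) - 4*x*log(3) - 4*x + 4*x*log(7) + sin(2*x)/4


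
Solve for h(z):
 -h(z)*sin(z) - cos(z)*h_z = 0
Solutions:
 h(z) = C1*cos(z)


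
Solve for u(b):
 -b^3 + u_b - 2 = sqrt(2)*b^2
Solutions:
 u(b) = C1 + b^4/4 + sqrt(2)*b^3/3 + 2*b


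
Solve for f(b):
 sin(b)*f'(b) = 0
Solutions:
 f(b) = C1


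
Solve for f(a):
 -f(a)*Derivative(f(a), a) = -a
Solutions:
 f(a) = -sqrt(C1 + a^2)
 f(a) = sqrt(C1 + a^2)


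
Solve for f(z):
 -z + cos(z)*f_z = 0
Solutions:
 f(z) = C1 + Integral(z/cos(z), z)


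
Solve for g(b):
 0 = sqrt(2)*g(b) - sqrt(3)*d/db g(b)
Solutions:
 g(b) = C1*exp(sqrt(6)*b/3)


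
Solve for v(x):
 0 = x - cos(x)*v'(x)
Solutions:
 v(x) = C1 + Integral(x/cos(x), x)


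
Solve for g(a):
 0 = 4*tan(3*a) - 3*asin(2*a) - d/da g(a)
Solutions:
 g(a) = C1 - 3*a*asin(2*a) - 3*sqrt(1 - 4*a^2)/2 - 4*log(cos(3*a))/3


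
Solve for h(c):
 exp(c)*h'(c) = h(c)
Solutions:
 h(c) = C1*exp(-exp(-c))


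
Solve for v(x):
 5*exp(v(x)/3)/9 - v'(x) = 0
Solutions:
 v(x) = 3*log(-1/(C1 + 5*x)) + 9*log(3)


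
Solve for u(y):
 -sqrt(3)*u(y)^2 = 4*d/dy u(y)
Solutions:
 u(y) = 4/(C1 + sqrt(3)*y)


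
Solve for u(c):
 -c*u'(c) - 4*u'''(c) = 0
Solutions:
 u(c) = C1 + Integral(C2*airyai(-2^(1/3)*c/2) + C3*airybi(-2^(1/3)*c/2), c)


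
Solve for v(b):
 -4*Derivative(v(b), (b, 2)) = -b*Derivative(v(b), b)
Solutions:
 v(b) = C1 + C2*erfi(sqrt(2)*b/4)


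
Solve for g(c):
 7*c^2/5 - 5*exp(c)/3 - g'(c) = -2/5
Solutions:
 g(c) = C1 + 7*c^3/15 + 2*c/5 - 5*exp(c)/3


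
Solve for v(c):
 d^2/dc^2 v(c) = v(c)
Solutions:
 v(c) = C1*exp(-c) + C2*exp(c)


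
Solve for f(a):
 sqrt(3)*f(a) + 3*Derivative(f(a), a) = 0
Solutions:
 f(a) = C1*exp(-sqrt(3)*a/3)


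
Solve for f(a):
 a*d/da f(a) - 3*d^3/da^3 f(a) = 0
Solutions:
 f(a) = C1 + Integral(C2*airyai(3^(2/3)*a/3) + C3*airybi(3^(2/3)*a/3), a)


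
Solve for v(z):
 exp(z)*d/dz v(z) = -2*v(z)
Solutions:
 v(z) = C1*exp(2*exp(-z))


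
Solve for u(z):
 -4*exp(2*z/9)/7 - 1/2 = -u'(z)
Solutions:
 u(z) = C1 + z/2 + 18*exp(2*z/9)/7


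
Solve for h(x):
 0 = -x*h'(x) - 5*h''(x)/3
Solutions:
 h(x) = C1 + C2*erf(sqrt(30)*x/10)


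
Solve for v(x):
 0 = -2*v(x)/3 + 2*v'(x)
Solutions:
 v(x) = C1*exp(x/3)


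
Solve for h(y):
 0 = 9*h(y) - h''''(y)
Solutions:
 h(y) = C1*exp(-sqrt(3)*y) + C2*exp(sqrt(3)*y) + C3*sin(sqrt(3)*y) + C4*cos(sqrt(3)*y)


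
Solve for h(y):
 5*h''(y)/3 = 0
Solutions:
 h(y) = C1 + C2*y


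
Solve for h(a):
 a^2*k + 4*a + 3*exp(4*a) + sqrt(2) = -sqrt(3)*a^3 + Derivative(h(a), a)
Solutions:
 h(a) = C1 + sqrt(3)*a^4/4 + a^3*k/3 + 2*a^2 + sqrt(2)*a + 3*exp(4*a)/4


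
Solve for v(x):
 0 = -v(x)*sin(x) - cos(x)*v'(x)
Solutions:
 v(x) = C1*cos(x)


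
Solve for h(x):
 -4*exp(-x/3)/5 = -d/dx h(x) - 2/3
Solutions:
 h(x) = C1 - 2*x/3 - 12*exp(-x/3)/5


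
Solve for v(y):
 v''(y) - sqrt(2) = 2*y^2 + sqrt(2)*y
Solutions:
 v(y) = C1 + C2*y + y^4/6 + sqrt(2)*y^3/6 + sqrt(2)*y^2/2


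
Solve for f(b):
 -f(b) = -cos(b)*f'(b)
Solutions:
 f(b) = C1*sqrt(sin(b) + 1)/sqrt(sin(b) - 1)


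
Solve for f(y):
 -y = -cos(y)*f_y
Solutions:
 f(y) = C1 + Integral(y/cos(y), y)


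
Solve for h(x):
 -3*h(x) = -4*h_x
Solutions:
 h(x) = C1*exp(3*x/4)


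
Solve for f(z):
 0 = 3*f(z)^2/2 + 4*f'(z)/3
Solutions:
 f(z) = 8/(C1 + 9*z)


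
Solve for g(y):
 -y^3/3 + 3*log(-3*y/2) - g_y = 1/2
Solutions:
 g(y) = C1 - y^4/12 + 3*y*log(-y) + y*(-7/2 - 3*log(2) + 3*log(3))


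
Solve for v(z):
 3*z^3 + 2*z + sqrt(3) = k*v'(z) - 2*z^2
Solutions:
 v(z) = C1 + 3*z^4/(4*k) + 2*z^3/(3*k) + z^2/k + sqrt(3)*z/k


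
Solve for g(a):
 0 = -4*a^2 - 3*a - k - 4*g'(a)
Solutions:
 g(a) = C1 - a^3/3 - 3*a^2/8 - a*k/4


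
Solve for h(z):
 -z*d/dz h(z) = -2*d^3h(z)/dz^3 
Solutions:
 h(z) = C1 + Integral(C2*airyai(2^(2/3)*z/2) + C3*airybi(2^(2/3)*z/2), z)


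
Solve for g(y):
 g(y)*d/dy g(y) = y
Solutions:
 g(y) = -sqrt(C1 + y^2)
 g(y) = sqrt(C1 + y^2)


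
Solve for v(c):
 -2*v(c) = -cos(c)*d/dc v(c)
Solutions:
 v(c) = C1*(sin(c) + 1)/(sin(c) - 1)


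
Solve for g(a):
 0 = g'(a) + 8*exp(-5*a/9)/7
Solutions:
 g(a) = C1 + 72*exp(-5*a/9)/35


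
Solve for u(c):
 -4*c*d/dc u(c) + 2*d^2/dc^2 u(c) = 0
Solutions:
 u(c) = C1 + C2*erfi(c)


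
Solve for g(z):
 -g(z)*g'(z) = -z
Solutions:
 g(z) = -sqrt(C1 + z^2)
 g(z) = sqrt(C1 + z^2)


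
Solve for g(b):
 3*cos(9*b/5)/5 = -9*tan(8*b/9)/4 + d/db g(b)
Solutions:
 g(b) = C1 - 81*log(cos(8*b/9))/32 + sin(9*b/5)/3


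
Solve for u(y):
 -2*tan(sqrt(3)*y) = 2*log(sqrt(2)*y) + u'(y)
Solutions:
 u(y) = C1 - 2*y*log(y) - y*log(2) + 2*y + 2*sqrt(3)*log(cos(sqrt(3)*y))/3


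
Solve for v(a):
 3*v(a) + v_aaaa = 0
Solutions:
 v(a) = (C1*sin(sqrt(2)*3^(1/4)*a/2) + C2*cos(sqrt(2)*3^(1/4)*a/2))*exp(-sqrt(2)*3^(1/4)*a/2) + (C3*sin(sqrt(2)*3^(1/4)*a/2) + C4*cos(sqrt(2)*3^(1/4)*a/2))*exp(sqrt(2)*3^(1/4)*a/2)


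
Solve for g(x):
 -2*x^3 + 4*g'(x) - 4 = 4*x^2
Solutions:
 g(x) = C1 + x^4/8 + x^3/3 + x


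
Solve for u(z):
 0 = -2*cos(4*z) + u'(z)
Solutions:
 u(z) = C1 + sin(4*z)/2


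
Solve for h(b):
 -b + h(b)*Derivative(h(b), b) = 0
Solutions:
 h(b) = -sqrt(C1 + b^2)
 h(b) = sqrt(C1 + b^2)


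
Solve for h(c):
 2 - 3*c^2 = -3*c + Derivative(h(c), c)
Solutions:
 h(c) = C1 - c^3 + 3*c^2/2 + 2*c


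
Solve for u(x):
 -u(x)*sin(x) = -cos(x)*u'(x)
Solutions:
 u(x) = C1/cos(x)


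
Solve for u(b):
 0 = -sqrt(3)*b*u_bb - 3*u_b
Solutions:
 u(b) = C1 + C2*b^(1 - sqrt(3))


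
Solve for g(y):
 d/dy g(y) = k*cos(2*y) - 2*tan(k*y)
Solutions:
 g(y) = C1 + k*sin(2*y)/2 - 2*Piecewise((-log(cos(k*y))/k, Ne(k, 0)), (0, True))


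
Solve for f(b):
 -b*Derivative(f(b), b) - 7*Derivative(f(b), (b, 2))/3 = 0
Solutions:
 f(b) = C1 + C2*erf(sqrt(42)*b/14)


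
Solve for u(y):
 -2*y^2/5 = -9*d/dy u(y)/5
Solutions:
 u(y) = C1 + 2*y^3/27


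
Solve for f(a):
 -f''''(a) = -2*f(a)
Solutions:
 f(a) = C1*exp(-2^(1/4)*a) + C2*exp(2^(1/4)*a) + C3*sin(2^(1/4)*a) + C4*cos(2^(1/4)*a)


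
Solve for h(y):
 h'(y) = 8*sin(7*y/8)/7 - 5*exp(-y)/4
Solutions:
 h(y) = C1 - 64*cos(7*y/8)/49 + 5*exp(-y)/4


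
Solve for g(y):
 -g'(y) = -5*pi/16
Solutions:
 g(y) = C1 + 5*pi*y/16


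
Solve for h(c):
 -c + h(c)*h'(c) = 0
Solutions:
 h(c) = -sqrt(C1 + c^2)
 h(c) = sqrt(C1 + c^2)


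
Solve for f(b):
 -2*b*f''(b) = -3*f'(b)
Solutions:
 f(b) = C1 + C2*b^(5/2)


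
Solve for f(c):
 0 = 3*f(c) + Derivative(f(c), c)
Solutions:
 f(c) = C1*exp(-3*c)


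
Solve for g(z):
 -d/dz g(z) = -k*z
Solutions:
 g(z) = C1 + k*z^2/2


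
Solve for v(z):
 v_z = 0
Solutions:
 v(z) = C1


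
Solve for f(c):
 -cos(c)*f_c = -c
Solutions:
 f(c) = C1 + Integral(c/cos(c), c)


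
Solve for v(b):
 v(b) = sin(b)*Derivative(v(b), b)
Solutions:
 v(b) = C1*sqrt(cos(b) - 1)/sqrt(cos(b) + 1)


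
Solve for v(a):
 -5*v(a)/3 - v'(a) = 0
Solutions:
 v(a) = C1*exp(-5*a/3)


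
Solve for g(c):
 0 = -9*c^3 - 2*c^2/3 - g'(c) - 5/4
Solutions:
 g(c) = C1 - 9*c^4/4 - 2*c^3/9 - 5*c/4


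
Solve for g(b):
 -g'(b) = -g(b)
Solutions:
 g(b) = C1*exp(b)


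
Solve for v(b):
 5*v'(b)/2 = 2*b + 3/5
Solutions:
 v(b) = C1 + 2*b^2/5 + 6*b/25


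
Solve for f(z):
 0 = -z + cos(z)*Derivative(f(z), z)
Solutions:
 f(z) = C1 + Integral(z/cos(z), z)


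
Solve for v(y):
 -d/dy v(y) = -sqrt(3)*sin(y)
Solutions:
 v(y) = C1 - sqrt(3)*cos(y)


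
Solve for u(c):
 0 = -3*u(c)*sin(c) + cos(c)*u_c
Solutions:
 u(c) = C1/cos(c)^3


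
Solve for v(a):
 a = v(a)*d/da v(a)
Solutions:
 v(a) = -sqrt(C1 + a^2)
 v(a) = sqrt(C1 + a^2)


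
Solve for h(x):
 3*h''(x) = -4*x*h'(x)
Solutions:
 h(x) = C1 + C2*erf(sqrt(6)*x/3)


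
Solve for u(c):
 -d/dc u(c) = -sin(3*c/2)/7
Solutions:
 u(c) = C1 - 2*cos(3*c/2)/21


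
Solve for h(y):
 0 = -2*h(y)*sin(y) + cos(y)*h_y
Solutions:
 h(y) = C1/cos(y)^2


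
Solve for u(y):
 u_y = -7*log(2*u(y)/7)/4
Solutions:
 4*Integral(1/(log(_y) - log(7) + log(2)), (_y, u(y)))/7 = C1 - y


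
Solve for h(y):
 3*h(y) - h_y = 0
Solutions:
 h(y) = C1*exp(3*y)


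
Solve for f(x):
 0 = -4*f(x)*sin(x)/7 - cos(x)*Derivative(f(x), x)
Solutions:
 f(x) = C1*cos(x)^(4/7)


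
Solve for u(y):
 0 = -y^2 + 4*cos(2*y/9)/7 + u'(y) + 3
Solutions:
 u(y) = C1 + y^3/3 - 3*y - 18*sin(2*y/9)/7


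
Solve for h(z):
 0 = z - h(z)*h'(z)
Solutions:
 h(z) = -sqrt(C1 + z^2)
 h(z) = sqrt(C1 + z^2)


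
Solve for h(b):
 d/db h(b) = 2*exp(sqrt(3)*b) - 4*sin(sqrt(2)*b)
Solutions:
 h(b) = C1 + 2*sqrt(3)*exp(sqrt(3)*b)/3 + 2*sqrt(2)*cos(sqrt(2)*b)


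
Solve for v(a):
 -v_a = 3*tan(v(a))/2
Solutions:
 v(a) = pi - asin(C1*exp(-3*a/2))
 v(a) = asin(C1*exp(-3*a/2))


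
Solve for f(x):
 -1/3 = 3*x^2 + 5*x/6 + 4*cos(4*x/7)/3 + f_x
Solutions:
 f(x) = C1 - x^3 - 5*x^2/12 - x/3 - 7*sin(4*x/7)/3


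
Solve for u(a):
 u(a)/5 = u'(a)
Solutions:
 u(a) = C1*exp(a/5)


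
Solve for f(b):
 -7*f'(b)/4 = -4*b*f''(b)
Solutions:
 f(b) = C1 + C2*b^(23/16)


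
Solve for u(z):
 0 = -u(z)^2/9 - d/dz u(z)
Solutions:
 u(z) = 9/(C1 + z)


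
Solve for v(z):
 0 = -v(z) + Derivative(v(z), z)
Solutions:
 v(z) = C1*exp(z)


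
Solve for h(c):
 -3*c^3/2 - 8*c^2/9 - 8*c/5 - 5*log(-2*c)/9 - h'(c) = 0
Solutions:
 h(c) = C1 - 3*c^4/8 - 8*c^3/27 - 4*c^2/5 - 5*c*log(-c)/9 + 5*c*(1 - log(2))/9


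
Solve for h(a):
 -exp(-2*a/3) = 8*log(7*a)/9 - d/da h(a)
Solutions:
 h(a) = C1 + 8*a*log(a)/9 + 8*a*(-1 + log(7))/9 - 3*exp(-2*a/3)/2


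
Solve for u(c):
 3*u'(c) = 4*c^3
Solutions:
 u(c) = C1 + c^4/3


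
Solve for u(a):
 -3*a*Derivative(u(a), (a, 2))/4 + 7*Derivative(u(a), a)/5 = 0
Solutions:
 u(a) = C1 + C2*a^(43/15)


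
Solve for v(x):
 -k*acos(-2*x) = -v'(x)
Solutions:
 v(x) = C1 + k*(x*acos(-2*x) + sqrt(1 - 4*x^2)/2)


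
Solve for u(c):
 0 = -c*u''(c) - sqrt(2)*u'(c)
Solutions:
 u(c) = C1 + C2*c^(1 - sqrt(2))


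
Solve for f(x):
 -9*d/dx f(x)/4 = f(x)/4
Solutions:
 f(x) = C1*exp(-x/9)


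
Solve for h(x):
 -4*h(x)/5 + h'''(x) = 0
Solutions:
 h(x) = C3*exp(10^(2/3)*x/5) + (C1*sin(10^(2/3)*sqrt(3)*x/10) + C2*cos(10^(2/3)*sqrt(3)*x/10))*exp(-10^(2/3)*x/10)


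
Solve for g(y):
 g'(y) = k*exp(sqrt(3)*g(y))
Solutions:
 g(y) = sqrt(3)*(2*log(-1/(C1 + k*y)) - log(3))/6


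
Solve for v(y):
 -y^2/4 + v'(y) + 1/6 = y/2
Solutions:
 v(y) = C1 + y^3/12 + y^2/4 - y/6


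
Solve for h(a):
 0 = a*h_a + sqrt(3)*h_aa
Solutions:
 h(a) = C1 + C2*erf(sqrt(2)*3^(3/4)*a/6)


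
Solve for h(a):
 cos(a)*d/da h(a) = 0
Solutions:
 h(a) = C1


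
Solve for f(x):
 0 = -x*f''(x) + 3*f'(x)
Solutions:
 f(x) = C1 + C2*x^4


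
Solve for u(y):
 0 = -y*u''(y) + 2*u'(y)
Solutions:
 u(y) = C1 + C2*y^3


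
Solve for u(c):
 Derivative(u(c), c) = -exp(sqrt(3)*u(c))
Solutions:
 u(c) = sqrt(3)*(2*log(1/(C1 + c)) - log(3))/6


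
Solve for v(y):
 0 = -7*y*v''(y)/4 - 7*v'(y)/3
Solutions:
 v(y) = C1 + C2/y^(1/3)


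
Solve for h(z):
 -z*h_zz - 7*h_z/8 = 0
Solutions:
 h(z) = C1 + C2*z^(1/8)


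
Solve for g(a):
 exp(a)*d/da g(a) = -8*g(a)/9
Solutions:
 g(a) = C1*exp(8*exp(-a)/9)


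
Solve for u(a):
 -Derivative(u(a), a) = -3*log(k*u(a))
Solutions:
 li(k*u(a))/k = C1 + 3*a


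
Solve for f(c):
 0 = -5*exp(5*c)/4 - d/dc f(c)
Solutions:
 f(c) = C1 - exp(5*c)/4


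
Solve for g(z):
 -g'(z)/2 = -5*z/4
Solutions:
 g(z) = C1 + 5*z^2/4


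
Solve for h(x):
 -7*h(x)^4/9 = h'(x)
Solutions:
 h(x) = 3^(1/3)*(1/(C1 + 7*x))^(1/3)
 h(x) = (-3^(1/3) - 3^(5/6)*I)*(1/(C1 + 7*x))^(1/3)/2
 h(x) = (-3^(1/3) + 3^(5/6)*I)*(1/(C1 + 7*x))^(1/3)/2


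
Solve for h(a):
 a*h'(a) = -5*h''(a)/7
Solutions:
 h(a) = C1 + C2*erf(sqrt(70)*a/10)


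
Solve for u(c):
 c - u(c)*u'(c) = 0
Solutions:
 u(c) = -sqrt(C1 + c^2)
 u(c) = sqrt(C1 + c^2)


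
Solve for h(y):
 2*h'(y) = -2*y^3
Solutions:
 h(y) = C1 - y^4/4


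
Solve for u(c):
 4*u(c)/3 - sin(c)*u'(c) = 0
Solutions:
 u(c) = C1*(cos(c) - 1)^(2/3)/(cos(c) + 1)^(2/3)


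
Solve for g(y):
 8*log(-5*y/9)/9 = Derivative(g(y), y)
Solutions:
 g(y) = C1 + 8*y*log(-y)/9 + 8*y*(-2*log(3) - 1 + log(5))/9


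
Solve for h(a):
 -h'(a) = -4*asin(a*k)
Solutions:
 h(a) = C1 + 4*Piecewise((a*asin(a*k) + sqrt(-a^2*k^2 + 1)/k, Ne(k, 0)), (0, True))


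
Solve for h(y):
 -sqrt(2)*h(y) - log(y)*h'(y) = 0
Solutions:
 h(y) = C1*exp(-sqrt(2)*li(y))


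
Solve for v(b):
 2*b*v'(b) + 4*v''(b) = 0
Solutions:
 v(b) = C1 + C2*erf(b/2)


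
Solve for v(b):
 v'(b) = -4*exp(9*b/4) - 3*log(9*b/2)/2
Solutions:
 v(b) = C1 - 3*b*log(b)/2 + b*(-3*log(3) + 3*log(2)/2 + 3/2) - 16*exp(9*b/4)/9


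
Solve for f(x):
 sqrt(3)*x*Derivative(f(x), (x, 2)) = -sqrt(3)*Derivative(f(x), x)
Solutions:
 f(x) = C1 + C2*log(x)


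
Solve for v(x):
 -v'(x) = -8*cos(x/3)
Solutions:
 v(x) = C1 + 24*sin(x/3)


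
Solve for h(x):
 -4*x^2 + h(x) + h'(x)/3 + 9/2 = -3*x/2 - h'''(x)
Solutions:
 h(x) = C1*exp(2^(1/3)*x*(-2/(27 + sqrt(733))^(1/3) + 2^(1/3)*(27 + sqrt(733))^(1/3))/12)*sin(2^(1/3)*sqrt(3)*x*(2/(27 + sqrt(733))^(1/3) + 2^(1/3)*(27 + sqrt(733))^(1/3))/12) + C2*exp(2^(1/3)*x*(-2/(27 + sqrt(733))^(1/3) + 2^(1/3)*(27 + sqrt(733))^(1/3))/12)*cos(2^(1/3)*sqrt(3)*x*(2/(27 + sqrt(733))^(1/3) + 2^(1/3)*(27 + sqrt(733))^(1/3))/12) + C3*exp(-2^(1/3)*x*(-2/(27 + sqrt(733))^(1/3) + 2^(1/3)*(27 + sqrt(733))^(1/3))/6) + 4*x^2 - 25*x/6 - 28/9


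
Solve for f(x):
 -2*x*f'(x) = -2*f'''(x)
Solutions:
 f(x) = C1 + Integral(C2*airyai(x) + C3*airybi(x), x)


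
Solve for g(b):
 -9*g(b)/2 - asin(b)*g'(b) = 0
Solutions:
 g(b) = C1*exp(-9*Integral(1/asin(b), b)/2)


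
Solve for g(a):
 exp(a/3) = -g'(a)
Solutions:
 g(a) = C1 - 3*exp(a/3)


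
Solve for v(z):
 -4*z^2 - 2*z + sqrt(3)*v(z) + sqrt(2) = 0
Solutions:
 v(z) = 4*sqrt(3)*z^2/3 + 2*sqrt(3)*z/3 - sqrt(6)/3


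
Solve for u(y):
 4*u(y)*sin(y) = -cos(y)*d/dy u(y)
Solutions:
 u(y) = C1*cos(y)^4


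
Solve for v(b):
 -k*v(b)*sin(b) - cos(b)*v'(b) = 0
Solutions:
 v(b) = C1*exp(k*log(cos(b)))


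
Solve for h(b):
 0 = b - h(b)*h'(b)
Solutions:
 h(b) = -sqrt(C1 + b^2)
 h(b) = sqrt(C1 + b^2)


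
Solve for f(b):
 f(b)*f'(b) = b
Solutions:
 f(b) = -sqrt(C1 + b^2)
 f(b) = sqrt(C1 + b^2)


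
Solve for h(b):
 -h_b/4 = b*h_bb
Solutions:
 h(b) = C1 + C2*b^(3/4)


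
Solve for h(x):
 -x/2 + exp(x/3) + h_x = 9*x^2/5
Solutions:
 h(x) = C1 + 3*x^3/5 + x^2/4 - 3*exp(x/3)


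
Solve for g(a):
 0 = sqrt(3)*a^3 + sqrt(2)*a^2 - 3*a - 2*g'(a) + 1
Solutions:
 g(a) = C1 + sqrt(3)*a^4/8 + sqrt(2)*a^3/6 - 3*a^2/4 + a/2


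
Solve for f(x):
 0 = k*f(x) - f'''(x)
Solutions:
 f(x) = C1*exp(k^(1/3)*x) + C2*exp(k^(1/3)*x*(-1 + sqrt(3)*I)/2) + C3*exp(-k^(1/3)*x*(1 + sqrt(3)*I)/2)


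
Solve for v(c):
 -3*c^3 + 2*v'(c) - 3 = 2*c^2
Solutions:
 v(c) = C1 + 3*c^4/8 + c^3/3 + 3*c/2


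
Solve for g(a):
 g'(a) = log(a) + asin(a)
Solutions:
 g(a) = C1 + a*log(a) + a*asin(a) - a + sqrt(1 - a^2)


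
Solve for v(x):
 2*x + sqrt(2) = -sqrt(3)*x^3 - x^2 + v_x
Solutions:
 v(x) = C1 + sqrt(3)*x^4/4 + x^3/3 + x^2 + sqrt(2)*x


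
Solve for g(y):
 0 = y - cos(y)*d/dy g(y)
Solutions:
 g(y) = C1 + Integral(y/cos(y), y)


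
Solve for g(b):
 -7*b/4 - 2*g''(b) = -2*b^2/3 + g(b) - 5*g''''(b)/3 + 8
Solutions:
 g(b) = C1*exp(-sqrt(5)*b*sqrt(3 + 2*sqrt(6))/5) + C2*exp(sqrt(5)*b*sqrt(3 + 2*sqrt(6))/5) + C3*sin(sqrt(5)*b*sqrt(-3 + 2*sqrt(6))/5) + C4*cos(sqrt(5)*b*sqrt(-3 + 2*sqrt(6))/5) + 2*b^2/3 - 7*b/4 - 32/3


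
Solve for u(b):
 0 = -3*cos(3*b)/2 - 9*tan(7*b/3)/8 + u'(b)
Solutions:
 u(b) = C1 - 27*log(cos(7*b/3))/56 + sin(3*b)/2


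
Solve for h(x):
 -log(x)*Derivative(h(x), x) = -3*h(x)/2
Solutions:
 h(x) = C1*exp(3*li(x)/2)


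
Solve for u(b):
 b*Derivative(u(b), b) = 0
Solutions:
 u(b) = C1


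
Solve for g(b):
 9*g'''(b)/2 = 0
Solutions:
 g(b) = C1 + C2*b + C3*b^2


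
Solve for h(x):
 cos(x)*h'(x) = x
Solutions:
 h(x) = C1 + Integral(x/cos(x), x)


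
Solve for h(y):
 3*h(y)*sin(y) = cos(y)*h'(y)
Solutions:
 h(y) = C1/cos(y)^3


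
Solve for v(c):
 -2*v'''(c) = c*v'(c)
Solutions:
 v(c) = C1 + Integral(C2*airyai(-2^(2/3)*c/2) + C3*airybi(-2^(2/3)*c/2), c)


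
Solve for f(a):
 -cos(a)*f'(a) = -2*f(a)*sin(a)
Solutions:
 f(a) = C1/cos(a)^2


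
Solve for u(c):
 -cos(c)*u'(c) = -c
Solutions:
 u(c) = C1 + Integral(c/cos(c), c)


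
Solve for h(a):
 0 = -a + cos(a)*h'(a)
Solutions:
 h(a) = C1 + Integral(a/cos(a), a)


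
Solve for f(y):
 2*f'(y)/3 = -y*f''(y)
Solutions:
 f(y) = C1 + C2*y^(1/3)


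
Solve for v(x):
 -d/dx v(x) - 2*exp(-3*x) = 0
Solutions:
 v(x) = C1 + 2*exp(-3*x)/3


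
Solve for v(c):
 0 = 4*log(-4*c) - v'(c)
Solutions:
 v(c) = C1 + 4*c*log(-c) + 4*c*(-1 + 2*log(2))


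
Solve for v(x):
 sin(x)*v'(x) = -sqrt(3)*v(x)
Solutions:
 v(x) = C1*(cos(x) + 1)^(sqrt(3)/2)/(cos(x) - 1)^(sqrt(3)/2)


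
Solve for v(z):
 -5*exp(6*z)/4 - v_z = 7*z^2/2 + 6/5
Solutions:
 v(z) = C1 - 7*z^3/6 - 6*z/5 - 5*exp(6*z)/24


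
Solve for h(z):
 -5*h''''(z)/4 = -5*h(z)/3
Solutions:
 h(z) = C1*exp(-sqrt(2)*3^(3/4)*z/3) + C2*exp(sqrt(2)*3^(3/4)*z/3) + C3*sin(sqrt(2)*3^(3/4)*z/3) + C4*cos(sqrt(2)*3^(3/4)*z/3)


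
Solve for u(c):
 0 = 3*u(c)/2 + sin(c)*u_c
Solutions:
 u(c) = C1*(cos(c) + 1)^(3/4)/(cos(c) - 1)^(3/4)


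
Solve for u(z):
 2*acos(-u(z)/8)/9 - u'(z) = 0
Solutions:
 Integral(1/acos(-_y/8), (_y, u(z))) = C1 + 2*z/9


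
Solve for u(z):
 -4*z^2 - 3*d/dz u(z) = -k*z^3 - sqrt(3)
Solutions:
 u(z) = C1 + k*z^4/12 - 4*z^3/9 + sqrt(3)*z/3


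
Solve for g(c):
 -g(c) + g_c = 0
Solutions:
 g(c) = C1*exp(c)


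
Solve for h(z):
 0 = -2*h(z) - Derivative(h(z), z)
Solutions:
 h(z) = C1*exp(-2*z)


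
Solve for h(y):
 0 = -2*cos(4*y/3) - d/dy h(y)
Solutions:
 h(y) = C1 - 3*sin(4*y/3)/2


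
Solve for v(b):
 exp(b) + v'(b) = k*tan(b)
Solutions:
 v(b) = C1 - k*log(cos(b)) - exp(b)


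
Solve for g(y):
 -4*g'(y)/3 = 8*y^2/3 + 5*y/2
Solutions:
 g(y) = C1 - 2*y^3/3 - 15*y^2/16


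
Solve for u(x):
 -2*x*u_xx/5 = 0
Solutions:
 u(x) = C1 + C2*x


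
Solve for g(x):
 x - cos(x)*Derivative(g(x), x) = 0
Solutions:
 g(x) = C1 + Integral(x/cos(x), x)


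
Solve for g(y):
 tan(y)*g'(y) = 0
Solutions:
 g(y) = C1


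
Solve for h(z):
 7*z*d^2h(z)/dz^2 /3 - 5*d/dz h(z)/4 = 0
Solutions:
 h(z) = C1 + C2*z^(43/28)


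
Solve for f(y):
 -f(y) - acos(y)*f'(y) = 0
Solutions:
 f(y) = C1*exp(-Integral(1/acos(y), y))


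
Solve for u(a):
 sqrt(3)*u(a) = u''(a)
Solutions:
 u(a) = C1*exp(-3^(1/4)*a) + C2*exp(3^(1/4)*a)


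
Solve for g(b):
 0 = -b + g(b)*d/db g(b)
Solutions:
 g(b) = -sqrt(C1 + b^2)
 g(b) = sqrt(C1 + b^2)


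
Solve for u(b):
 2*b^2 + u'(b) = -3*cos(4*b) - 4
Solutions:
 u(b) = C1 - 2*b^3/3 - 4*b - 3*sin(4*b)/4


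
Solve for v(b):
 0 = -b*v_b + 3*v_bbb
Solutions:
 v(b) = C1 + Integral(C2*airyai(3^(2/3)*b/3) + C3*airybi(3^(2/3)*b/3), b)


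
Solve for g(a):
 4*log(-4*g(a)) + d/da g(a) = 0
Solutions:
 Integral(1/(log(-_y) + 2*log(2)), (_y, g(a)))/4 = C1 - a


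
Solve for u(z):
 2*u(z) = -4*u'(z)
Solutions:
 u(z) = C1*exp(-z/2)


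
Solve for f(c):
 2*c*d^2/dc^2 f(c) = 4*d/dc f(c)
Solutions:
 f(c) = C1 + C2*c^3


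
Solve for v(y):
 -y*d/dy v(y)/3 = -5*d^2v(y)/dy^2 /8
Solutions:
 v(y) = C1 + C2*erfi(2*sqrt(15)*y/15)


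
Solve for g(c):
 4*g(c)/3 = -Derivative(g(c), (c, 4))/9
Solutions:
 g(c) = (C1*sin(3^(1/4)*c) + C2*cos(3^(1/4)*c))*exp(-3^(1/4)*c) + (C3*sin(3^(1/4)*c) + C4*cos(3^(1/4)*c))*exp(3^(1/4)*c)


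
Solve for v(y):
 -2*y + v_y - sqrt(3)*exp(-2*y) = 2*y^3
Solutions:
 v(y) = C1 + y^4/2 + y^2 - sqrt(3)*exp(-2*y)/2


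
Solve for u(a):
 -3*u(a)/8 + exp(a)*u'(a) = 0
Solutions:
 u(a) = C1*exp(-3*exp(-a)/8)


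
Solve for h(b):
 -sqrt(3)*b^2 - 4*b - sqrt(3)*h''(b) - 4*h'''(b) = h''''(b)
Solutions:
 h(b) = C1 + C2*b + C3*exp(b*(-2 + sqrt(4 - sqrt(3)))) + C4*exp(-b*(sqrt(4 - sqrt(3)) + 2)) - b^4/12 + 2*sqrt(3)*b^3/9 + b^2*(-8 + sqrt(3))/3


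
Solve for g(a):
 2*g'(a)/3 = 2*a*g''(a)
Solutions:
 g(a) = C1 + C2*a^(4/3)


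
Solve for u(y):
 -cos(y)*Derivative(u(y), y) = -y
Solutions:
 u(y) = C1 + Integral(y/cos(y), y)


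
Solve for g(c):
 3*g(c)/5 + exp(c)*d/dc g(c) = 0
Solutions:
 g(c) = C1*exp(3*exp(-c)/5)


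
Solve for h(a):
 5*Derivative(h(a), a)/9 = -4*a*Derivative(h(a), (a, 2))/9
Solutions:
 h(a) = C1 + C2/a^(1/4)


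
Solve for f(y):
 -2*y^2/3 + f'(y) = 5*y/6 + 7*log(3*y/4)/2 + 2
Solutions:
 f(y) = C1 + 2*y^3/9 + 5*y^2/12 + 7*y*log(y)/2 - 7*y*log(2) - 3*y/2 + 7*y*log(3)/2


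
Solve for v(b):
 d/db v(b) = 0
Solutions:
 v(b) = C1


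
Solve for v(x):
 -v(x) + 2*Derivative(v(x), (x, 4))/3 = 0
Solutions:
 v(x) = C1*exp(-2^(3/4)*3^(1/4)*x/2) + C2*exp(2^(3/4)*3^(1/4)*x/2) + C3*sin(2^(3/4)*3^(1/4)*x/2) + C4*cos(2^(3/4)*3^(1/4)*x/2)


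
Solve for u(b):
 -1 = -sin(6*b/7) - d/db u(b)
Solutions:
 u(b) = C1 + b + 7*cos(6*b/7)/6


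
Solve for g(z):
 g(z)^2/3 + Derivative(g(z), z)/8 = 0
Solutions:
 g(z) = 3/(C1 + 8*z)


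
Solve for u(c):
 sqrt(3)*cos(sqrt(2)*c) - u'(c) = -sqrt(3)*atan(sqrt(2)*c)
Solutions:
 u(c) = C1 + sqrt(3)*(c*atan(sqrt(2)*c) - sqrt(2)*log(2*c^2 + 1)/4) + sqrt(6)*sin(sqrt(2)*c)/2


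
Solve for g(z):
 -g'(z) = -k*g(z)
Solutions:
 g(z) = C1*exp(k*z)


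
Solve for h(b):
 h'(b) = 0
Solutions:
 h(b) = C1


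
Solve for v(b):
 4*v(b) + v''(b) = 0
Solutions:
 v(b) = C1*sin(2*b) + C2*cos(2*b)


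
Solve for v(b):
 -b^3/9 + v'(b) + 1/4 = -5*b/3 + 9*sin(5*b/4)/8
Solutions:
 v(b) = C1 + b^4/36 - 5*b^2/6 - b/4 - 9*cos(5*b/4)/10


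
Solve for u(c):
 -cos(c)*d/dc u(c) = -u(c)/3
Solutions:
 u(c) = C1*(sin(c) + 1)^(1/6)/(sin(c) - 1)^(1/6)


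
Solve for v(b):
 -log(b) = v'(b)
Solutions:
 v(b) = C1 - b*log(b) + b


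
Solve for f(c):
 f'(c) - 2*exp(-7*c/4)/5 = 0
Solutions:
 f(c) = C1 - 8*exp(-7*c/4)/35


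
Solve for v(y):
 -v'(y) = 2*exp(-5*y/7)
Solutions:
 v(y) = C1 + 14*exp(-5*y/7)/5


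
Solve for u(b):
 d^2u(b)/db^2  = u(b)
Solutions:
 u(b) = C1*exp(-b) + C2*exp(b)


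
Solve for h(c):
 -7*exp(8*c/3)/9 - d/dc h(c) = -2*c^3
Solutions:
 h(c) = C1 + c^4/2 - 7*exp(8*c/3)/24


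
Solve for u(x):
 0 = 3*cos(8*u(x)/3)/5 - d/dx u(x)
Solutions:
 -3*x/5 - 3*log(sin(8*u(x)/3) - 1)/16 + 3*log(sin(8*u(x)/3) + 1)/16 = C1


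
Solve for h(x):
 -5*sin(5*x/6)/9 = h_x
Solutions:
 h(x) = C1 + 2*cos(5*x/6)/3


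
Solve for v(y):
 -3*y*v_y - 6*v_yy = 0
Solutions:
 v(y) = C1 + C2*erf(y/2)


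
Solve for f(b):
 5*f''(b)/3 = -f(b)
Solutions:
 f(b) = C1*sin(sqrt(15)*b/5) + C2*cos(sqrt(15)*b/5)


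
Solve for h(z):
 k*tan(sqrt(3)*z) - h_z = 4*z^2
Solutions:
 h(z) = C1 - sqrt(3)*k*log(cos(sqrt(3)*z))/3 - 4*z^3/3


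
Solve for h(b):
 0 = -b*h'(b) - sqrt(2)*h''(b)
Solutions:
 h(b) = C1 + C2*erf(2^(1/4)*b/2)


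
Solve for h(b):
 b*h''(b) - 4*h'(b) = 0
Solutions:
 h(b) = C1 + C2*b^5


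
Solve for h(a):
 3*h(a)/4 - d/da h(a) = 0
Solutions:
 h(a) = C1*exp(3*a/4)


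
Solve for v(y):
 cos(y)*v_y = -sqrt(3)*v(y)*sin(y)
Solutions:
 v(y) = C1*cos(y)^(sqrt(3))


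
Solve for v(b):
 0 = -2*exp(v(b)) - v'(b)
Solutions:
 v(b) = log(1/(C1 + 2*b))


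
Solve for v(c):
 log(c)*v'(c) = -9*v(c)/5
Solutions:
 v(c) = C1*exp(-9*li(c)/5)


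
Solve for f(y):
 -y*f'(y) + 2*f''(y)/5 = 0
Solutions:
 f(y) = C1 + C2*erfi(sqrt(5)*y/2)


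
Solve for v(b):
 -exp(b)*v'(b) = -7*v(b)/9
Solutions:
 v(b) = C1*exp(-7*exp(-b)/9)


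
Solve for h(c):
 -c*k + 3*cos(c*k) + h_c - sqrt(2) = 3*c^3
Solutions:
 h(c) = C1 + 3*c^4/4 + c^2*k/2 + sqrt(2)*c - 3*sin(c*k)/k


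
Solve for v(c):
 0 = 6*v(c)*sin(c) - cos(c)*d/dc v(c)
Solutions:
 v(c) = C1/cos(c)^6


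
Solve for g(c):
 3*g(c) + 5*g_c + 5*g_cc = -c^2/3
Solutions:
 g(c) = -c^2/9 + 10*c/27 + (C1*sin(sqrt(35)*c/10) + C2*cos(sqrt(35)*c/10))*exp(-c/2) - 20/81


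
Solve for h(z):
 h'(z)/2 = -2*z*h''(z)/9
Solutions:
 h(z) = C1 + C2/z^(5/4)


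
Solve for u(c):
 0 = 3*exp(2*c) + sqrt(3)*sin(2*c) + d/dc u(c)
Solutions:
 u(c) = C1 - 3*exp(2*c)/2 + sqrt(3)*cos(2*c)/2


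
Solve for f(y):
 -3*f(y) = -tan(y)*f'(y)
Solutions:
 f(y) = C1*sin(y)^3


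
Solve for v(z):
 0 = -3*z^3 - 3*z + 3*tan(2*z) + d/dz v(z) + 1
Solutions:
 v(z) = C1 + 3*z^4/4 + 3*z^2/2 - z + 3*log(cos(2*z))/2


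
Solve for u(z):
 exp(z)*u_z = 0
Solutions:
 u(z) = C1


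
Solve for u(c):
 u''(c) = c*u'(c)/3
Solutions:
 u(c) = C1 + C2*erfi(sqrt(6)*c/6)


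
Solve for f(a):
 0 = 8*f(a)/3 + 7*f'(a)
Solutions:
 f(a) = C1*exp(-8*a/21)


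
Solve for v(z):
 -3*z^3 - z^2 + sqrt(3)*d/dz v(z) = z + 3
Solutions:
 v(z) = C1 + sqrt(3)*z^4/4 + sqrt(3)*z^3/9 + sqrt(3)*z^2/6 + sqrt(3)*z


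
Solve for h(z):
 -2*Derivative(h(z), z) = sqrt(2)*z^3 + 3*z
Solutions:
 h(z) = C1 - sqrt(2)*z^4/8 - 3*z^2/4


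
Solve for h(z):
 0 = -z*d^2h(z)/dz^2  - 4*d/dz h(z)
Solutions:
 h(z) = C1 + C2/z^3


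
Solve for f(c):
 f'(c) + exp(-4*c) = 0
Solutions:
 f(c) = C1 + exp(-4*c)/4


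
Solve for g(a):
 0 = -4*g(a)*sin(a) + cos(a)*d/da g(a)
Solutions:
 g(a) = C1/cos(a)^4


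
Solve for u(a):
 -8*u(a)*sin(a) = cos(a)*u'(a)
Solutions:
 u(a) = C1*cos(a)^8


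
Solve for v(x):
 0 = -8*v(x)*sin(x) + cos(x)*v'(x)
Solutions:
 v(x) = C1/cos(x)^8


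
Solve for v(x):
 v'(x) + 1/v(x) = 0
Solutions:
 v(x) = -sqrt(C1 - 2*x)
 v(x) = sqrt(C1 - 2*x)


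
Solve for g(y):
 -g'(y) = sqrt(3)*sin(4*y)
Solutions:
 g(y) = C1 + sqrt(3)*cos(4*y)/4


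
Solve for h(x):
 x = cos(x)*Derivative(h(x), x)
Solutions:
 h(x) = C1 + Integral(x/cos(x), x)


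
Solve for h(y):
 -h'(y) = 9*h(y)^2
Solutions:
 h(y) = 1/(C1 + 9*y)


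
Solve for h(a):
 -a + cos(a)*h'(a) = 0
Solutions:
 h(a) = C1 + Integral(a/cos(a), a)


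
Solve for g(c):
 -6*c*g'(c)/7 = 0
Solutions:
 g(c) = C1


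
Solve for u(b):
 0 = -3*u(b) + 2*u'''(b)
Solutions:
 u(b) = C3*exp(2^(2/3)*3^(1/3)*b/2) + (C1*sin(2^(2/3)*3^(5/6)*b/4) + C2*cos(2^(2/3)*3^(5/6)*b/4))*exp(-2^(2/3)*3^(1/3)*b/4)


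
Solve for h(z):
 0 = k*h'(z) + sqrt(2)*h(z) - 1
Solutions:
 h(z) = C1*exp(-sqrt(2)*z/k) + sqrt(2)/2


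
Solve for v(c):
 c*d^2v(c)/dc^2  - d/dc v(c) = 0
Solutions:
 v(c) = C1 + C2*c^2


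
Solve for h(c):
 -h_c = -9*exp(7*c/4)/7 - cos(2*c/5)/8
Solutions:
 h(c) = C1 + 36*exp(7*c/4)/49 + 5*sin(2*c/5)/16


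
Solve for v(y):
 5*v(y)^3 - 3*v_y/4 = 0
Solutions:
 v(y) = -sqrt(6)*sqrt(-1/(C1 + 20*y))/2
 v(y) = sqrt(6)*sqrt(-1/(C1 + 20*y))/2


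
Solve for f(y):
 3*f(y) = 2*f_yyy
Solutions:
 f(y) = C3*exp(2^(2/3)*3^(1/3)*y/2) + (C1*sin(2^(2/3)*3^(5/6)*y/4) + C2*cos(2^(2/3)*3^(5/6)*y/4))*exp(-2^(2/3)*3^(1/3)*y/4)


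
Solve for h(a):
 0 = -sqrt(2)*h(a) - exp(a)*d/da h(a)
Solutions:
 h(a) = C1*exp(sqrt(2)*exp(-a))


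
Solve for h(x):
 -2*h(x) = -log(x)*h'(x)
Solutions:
 h(x) = C1*exp(2*li(x))


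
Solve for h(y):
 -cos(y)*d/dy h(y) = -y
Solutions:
 h(y) = C1 + Integral(y/cos(y), y)


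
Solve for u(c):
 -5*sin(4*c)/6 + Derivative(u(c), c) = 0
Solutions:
 u(c) = C1 - 5*cos(4*c)/24


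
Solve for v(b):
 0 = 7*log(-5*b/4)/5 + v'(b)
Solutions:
 v(b) = C1 - 7*b*log(-b)/5 + 7*b*(-log(5) + 1 + 2*log(2))/5


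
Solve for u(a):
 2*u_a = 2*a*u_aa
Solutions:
 u(a) = C1 + C2*a^2


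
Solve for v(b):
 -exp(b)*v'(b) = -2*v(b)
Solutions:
 v(b) = C1*exp(-2*exp(-b))


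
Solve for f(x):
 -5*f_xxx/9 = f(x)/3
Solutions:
 f(x) = C3*exp(-3^(1/3)*5^(2/3)*x/5) + (C1*sin(3^(5/6)*5^(2/3)*x/10) + C2*cos(3^(5/6)*5^(2/3)*x/10))*exp(3^(1/3)*5^(2/3)*x/10)


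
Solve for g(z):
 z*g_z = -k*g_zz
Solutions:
 g(z) = C1 + C2*sqrt(k)*erf(sqrt(2)*z*sqrt(1/k)/2)


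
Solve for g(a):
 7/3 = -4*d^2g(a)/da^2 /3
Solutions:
 g(a) = C1 + C2*a - 7*a^2/8


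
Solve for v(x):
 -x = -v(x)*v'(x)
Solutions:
 v(x) = -sqrt(C1 + x^2)
 v(x) = sqrt(C1 + x^2)


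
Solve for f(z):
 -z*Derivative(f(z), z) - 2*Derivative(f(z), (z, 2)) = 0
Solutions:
 f(z) = C1 + C2*erf(z/2)


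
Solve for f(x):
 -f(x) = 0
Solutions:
 f(x) = 0


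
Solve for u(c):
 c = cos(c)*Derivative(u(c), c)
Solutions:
 u(c) = C1 + Integral(c/cos(c), c)


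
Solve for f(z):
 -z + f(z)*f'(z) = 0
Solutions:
 f(z) = -sqrt(C1 + z^2)
 f(z) = sqrt(C1 + z^2)


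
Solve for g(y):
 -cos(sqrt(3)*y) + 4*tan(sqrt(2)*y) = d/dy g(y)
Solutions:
 g(y) = C1 - 2*sqrt(2)*log(cos(sqrt(2)*y)) - sqrt(3)*sin(sqrt(3)*y)/3


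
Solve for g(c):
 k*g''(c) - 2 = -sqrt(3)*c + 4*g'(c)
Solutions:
 g(c) = C1 + C2*exp(4*c/k) + sqrt(3)*c^2/8 + sqrt(3)*c*k/16 - c/2


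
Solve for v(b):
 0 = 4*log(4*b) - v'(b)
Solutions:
 v(b) = C1 + 4*b*log(b) - 4*b + b*log(256)


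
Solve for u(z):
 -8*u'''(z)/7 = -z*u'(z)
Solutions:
 u(z) = C1 + Integral(C2*airyai(7^(1/3)*z/2) + C3*airybi(7^(1/3)*z/2), z)


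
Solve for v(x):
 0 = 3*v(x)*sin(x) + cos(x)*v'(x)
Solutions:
 v(x) = C1*cos(x)^3


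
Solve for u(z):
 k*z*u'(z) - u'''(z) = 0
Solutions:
 u(z) = C1 + Integral(C2*airyai(k^(1/3)*z) + C3*airybi(k^(1/3)*z), z)


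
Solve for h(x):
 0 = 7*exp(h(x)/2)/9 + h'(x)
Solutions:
 h(x) = 2*log(1/(C1 + 7*x)) + 2*log(18)


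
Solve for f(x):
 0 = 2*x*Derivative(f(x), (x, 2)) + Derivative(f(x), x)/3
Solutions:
 f(x) = C1 + C2*x^(5/6)


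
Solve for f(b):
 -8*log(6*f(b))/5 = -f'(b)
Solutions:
 -5*Integral(1/(log(_y) + log(6)), (_y, f(b)))/8 = C1 - b


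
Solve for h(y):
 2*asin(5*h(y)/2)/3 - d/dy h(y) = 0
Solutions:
 Integral(1/asin(5*_y/2), (_y, h(y))) = C1 + 2*y/3


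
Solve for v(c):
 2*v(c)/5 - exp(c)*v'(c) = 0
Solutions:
 v(c) = C1*exp(-2*exp(-c)/5)


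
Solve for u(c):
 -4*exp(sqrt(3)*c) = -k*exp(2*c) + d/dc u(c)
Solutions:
 u(c) = C1 + k*exp(2*c)/2 - 4*sqrt(3)*exp(sqrt(3)*c)/3


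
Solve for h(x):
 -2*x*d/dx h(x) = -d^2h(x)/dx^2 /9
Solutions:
 h(x) = C1 + C2*erfi(3*x)


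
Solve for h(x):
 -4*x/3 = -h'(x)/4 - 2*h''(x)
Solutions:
 h(x) = C1 + C2*exp(-x/8) + 8*x^2/3 - 128*x/3


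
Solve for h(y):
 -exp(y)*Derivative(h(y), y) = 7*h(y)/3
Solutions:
 h(y) = C1*exp(7*exp(-y)/3)


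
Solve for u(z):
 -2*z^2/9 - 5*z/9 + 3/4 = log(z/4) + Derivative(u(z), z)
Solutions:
 u(z) = C1 - 2*z^3/27 - 5*z^2/18 - z*log(z) + 2*z*log(2) + 7*z/4


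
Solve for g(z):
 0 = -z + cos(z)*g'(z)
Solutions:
 g(z) = C1 + Integral(z/cos(z), z)


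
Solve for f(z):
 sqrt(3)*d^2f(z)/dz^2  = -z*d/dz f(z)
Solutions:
 f(z) = C1 + C2*erf(sqrt(2)*3^(3/4)*z/6)


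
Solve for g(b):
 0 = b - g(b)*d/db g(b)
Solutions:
 g(b) = -sqrt(C1 + b^2)
 g(b) = sqrt(C1 + b^2)


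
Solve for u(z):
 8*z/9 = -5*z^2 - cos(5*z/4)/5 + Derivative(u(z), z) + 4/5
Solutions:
 u(z) = C1 + 5*z^3/3 + 4*z^2/9 - 4*z/5 + 4*sin(5*z/4)/25


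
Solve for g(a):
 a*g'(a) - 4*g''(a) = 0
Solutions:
 g(a) = C1 + C2*erfi(sqrt(2)*a/4)


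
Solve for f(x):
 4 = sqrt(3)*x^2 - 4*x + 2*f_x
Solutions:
 f(x) = C1 - sqrt(3)*x^3/6 + x^2 + 2*x


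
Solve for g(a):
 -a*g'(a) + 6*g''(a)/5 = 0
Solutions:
 g(a) = C1 + C2*erfi(sqrt(15)*a/6)


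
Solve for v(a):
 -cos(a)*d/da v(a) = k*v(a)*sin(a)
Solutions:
 v(a) = C1*exp(k*log(cos(a)))


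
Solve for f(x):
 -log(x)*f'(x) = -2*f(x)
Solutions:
 f(x) = C1*exp(2*li(x))


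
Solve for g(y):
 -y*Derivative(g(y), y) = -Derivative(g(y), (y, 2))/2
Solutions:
 g(y) = C1 + C2*erfi(y)


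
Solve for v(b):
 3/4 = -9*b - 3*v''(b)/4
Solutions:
 v(b) = C1 + C2*b - 2*b^3 - b^2/2


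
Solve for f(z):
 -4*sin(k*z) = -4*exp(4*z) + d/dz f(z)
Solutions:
 f(z) = C1 + exp(4*z) + 4*cos(k*z)/k


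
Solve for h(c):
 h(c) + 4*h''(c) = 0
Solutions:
 h(c) = C1*sin(c/2) + C2*cos(c/2)


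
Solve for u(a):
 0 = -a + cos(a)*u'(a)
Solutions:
 u(a) = C1 + Integral(a/cos(a), a)


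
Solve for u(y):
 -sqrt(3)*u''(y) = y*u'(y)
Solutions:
 u(y) = C1 + C2*erf(sqrt(2)*3^(3/4)*y/6)


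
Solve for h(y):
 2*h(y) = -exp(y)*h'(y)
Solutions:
 h(y) = C1*exp(2*exp(-y))


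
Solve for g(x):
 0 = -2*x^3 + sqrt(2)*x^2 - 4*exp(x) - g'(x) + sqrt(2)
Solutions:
 g(x) = C1 - x^4/2 + sqrt(2)*x^3/3 + sqrt(2)*x - 4*exp(x)


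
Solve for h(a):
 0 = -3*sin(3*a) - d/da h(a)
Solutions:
 h(a) = C1 + cos(3*a)


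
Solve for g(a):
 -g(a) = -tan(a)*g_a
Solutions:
 g(a) = C1*sin(a)


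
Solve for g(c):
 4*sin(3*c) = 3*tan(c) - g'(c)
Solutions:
 g(c) = C1 - 3*log(cos(c)) + 4*cos(3*c)/3


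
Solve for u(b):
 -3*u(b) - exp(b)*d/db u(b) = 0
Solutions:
 u(b) = C1*exp(3*exp(-b))


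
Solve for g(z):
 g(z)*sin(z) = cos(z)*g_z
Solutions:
 g(z) = C1/cos(z)


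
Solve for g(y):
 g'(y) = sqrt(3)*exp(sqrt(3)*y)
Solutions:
 g(y) = C1 + exp(sqrt(3)*y)


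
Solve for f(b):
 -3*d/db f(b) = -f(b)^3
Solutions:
 f(b) = -sqrt(6)*sqrt(-1/(C1 + b))/2
 f(b) = sqrt(6)*sqrt(-1/(C1 + b))/2


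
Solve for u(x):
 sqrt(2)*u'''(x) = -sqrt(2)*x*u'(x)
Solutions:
 u(x) = C1 + Integral(C2*airyai(-x) + C3*airybi(-x), x)


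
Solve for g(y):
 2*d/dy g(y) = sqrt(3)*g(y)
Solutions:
 g(y) = C1*exp(sqrt(3)*y/2)


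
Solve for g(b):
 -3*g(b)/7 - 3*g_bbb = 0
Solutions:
 g(b) = C3*exp(-7^(2/3)*b/7) + (C1*sin(sqrt(3)*7^(2/3)*b/14) + C2*cos(sqrt(3)*7^(2/3)*b/14))*exp(7^(2/3)*b/14)


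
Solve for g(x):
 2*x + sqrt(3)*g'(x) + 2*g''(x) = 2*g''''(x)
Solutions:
 g(x) = C1 + C2*exp(-2^(1/3)*sqrt(3)*x*(2*2^(1/3)/(sqrt(65) + 9)^(1/3) + (sqrt(65) + 9)^(1/3))/12)*sin(2^(1/3)*x*(-(sqrt(65) + 9)^(1/3) + 2*2^(1/3)/(sqrt(65) + 9)^(1/3))/4) + C3*exp(-2^(1/3)*sqrt(3)*x*(2*2^(1/3)/(sqrt(65) + 9)^(1/3) + (sqrt(65) + 9)^(1/3))/12)*cos(2^(1/3)*x*(-(sqrt(65) + 9)^(1/3) + 2*2^(1/3)/(sqrt(65) + 9)^(1/3))/4) + C4*exp(2^(1/3)*sqrt(3)*x*(2*2^(1/3)/(sqrt(65) + 9)^(1/3) + (sqrt(65) + 9)^(1/3))/6) - sqrt(3)*x^2/3 + 4*x/3


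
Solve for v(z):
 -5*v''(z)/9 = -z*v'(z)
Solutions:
 v(z) = C1 + C2*erfi(3*sqrt(10)*z/10)


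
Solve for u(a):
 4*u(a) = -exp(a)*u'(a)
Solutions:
 u(a) = C1*exp(4*exp(-a))


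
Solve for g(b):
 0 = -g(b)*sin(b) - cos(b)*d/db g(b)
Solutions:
 g(b) = C1*cos(b)


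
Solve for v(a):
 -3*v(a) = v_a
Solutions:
 v(a) = C1*exp(-3*a)


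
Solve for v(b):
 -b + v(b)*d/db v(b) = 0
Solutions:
 v(b) = -sqrt(C1 + b^2)
 v(b) = sqrt(C1 + b^2)


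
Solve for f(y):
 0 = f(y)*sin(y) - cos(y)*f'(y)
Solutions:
 f(y) = C1/cos(y)


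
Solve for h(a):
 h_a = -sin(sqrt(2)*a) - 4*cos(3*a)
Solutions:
 h(a) = C1 - 4*sin(3*a)/3 + sqrt(2)*cos(sqrt(2)*a)/2


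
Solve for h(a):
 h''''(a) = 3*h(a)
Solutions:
 h(a) = C1*exp(-3^(1/4)*a) + C2*exp(3^(1/4)*a) + C3*sin(3^(1/4)*a) + C4*cos(3^(1/4)*a)


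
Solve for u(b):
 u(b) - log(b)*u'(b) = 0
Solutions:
 u(b) = C1*exp(li(b))


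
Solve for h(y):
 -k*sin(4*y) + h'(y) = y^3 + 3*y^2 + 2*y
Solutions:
 h(y) = C1 - k*cos(4*y)/4 + y^4/4 + y^3 + y^2


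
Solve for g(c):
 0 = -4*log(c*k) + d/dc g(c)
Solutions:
 g(c) = C1 + 4*c*log(c*k) - 4*c


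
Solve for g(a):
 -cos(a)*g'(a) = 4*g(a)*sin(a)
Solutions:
 g(a) = C1*cos(a)^4


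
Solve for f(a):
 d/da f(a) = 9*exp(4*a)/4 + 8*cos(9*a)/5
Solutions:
 f(a) = C1 + 9*exp(4*a)/16 + 8*sin(9*a)/45


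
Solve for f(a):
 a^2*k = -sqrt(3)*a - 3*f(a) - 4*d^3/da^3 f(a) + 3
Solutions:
 f(a) = C3*exp(-6^(1/3)*a/2) - a^2*k/3 - sqrt(3)*a/3 + (C1*sin(2^(1/3)*3^(5/6)*a/4) + C2*cos(2^(1/3)*3^(5/6)*a/4))*exp(6^(1/3)*a/4) + 1


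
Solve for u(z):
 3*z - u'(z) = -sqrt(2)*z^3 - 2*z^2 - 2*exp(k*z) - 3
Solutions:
 u(z) = C1 + sqrt(2)*z^4/4 + 2*z^3/3 + 3*z^2/2 + 3*z + 2*exp(k*z)/k


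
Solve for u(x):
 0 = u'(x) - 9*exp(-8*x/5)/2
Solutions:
 u(x) = C1 - 45*exp(-8*x/5)/16


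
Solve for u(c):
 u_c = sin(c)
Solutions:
 u(c) = C1 - cos(c)


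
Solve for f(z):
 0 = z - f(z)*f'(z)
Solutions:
 f(z) = -sqrt(C1 + z^2)
 f(z) = sqrt(C1 + z^2)
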